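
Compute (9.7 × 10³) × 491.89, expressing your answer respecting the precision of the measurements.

(9.7 × 10³) × 491.89 = 4771333
Multiplication/division keeps the fewest significant figures: 9.7 × 10³ → 2 s.f., 491.89 → 5 s.f.; limit is 2.
Rounded to 2 significant figures: 4.8 × 10⁶.

4.8 × 10⁶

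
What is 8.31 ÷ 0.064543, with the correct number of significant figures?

129

8.31 ÷ 0.064543 = 128.751375052…
Multiplication/division keeps the fewest significant figures: 8.31 → 3 s.f., 0.064543 → 5 s.f.; limit is 3.
Rounded to 3 significant figures: 129.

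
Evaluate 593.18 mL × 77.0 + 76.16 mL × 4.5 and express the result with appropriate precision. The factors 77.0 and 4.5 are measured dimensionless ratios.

4.60 × 10⁴ mL

593.18 × 77.0 = 45674.86 → 4.57 × 10⁴ mL (3 s.f., last digit at the 10^2 place).
76.16 × 4.5 = 342.72 → 3.4 × 10² mL (2 s.f., last digit at the 10^1 place).
Sum: 46017.58 mL; keep the coarser place, 10^2.
Result: 4.60 × 10⁴ mL.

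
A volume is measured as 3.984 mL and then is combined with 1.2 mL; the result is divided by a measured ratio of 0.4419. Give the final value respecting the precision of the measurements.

3.984 mL + 1.2 mL = 5.184 mL; the sum is limited to 1 decimal place (2 s.f.).
Carrying full precision, 5.184 ÷ 0.4419 = 11.7311608961… mL; 0.4419 has 4 s.f., so the result keeps min(2, 4) = 2 s.f.
Rounded to 2 significant figures: 12 mL.

12 mL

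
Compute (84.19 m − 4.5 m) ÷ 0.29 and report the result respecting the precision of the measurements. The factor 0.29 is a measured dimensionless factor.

84.19 m − 4.5 m = 79.69 m; the difference is limited to 1 decimal place (3 s.f.).
Carrying full precision, 79.69 ÷ 0.29 = 274.793103448… m; 0.29 has 2 s.f., so the result keeps min(3, 2) = 2 s.f.
Rounded to 2 significant figures: 2.7 × 10^2 m.

2.7 × 10^2 m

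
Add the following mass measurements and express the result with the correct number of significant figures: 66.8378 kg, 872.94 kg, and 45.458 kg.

985.24 kg

66.8378 kg + 872.94 kg + 45.458 kg = 985.2358 kg.
Addition/subtraction keeps the fewest decimal places: 66.8378 → 4 decimal places, 872.94 → 2 decimal places, 45.458 → 3 decimal places; limit is 2.
Rounded to 2 decimal places: 985.24 kg.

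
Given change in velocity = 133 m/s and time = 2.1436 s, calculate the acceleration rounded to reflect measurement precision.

62.0 m/s²

acceleration = 133 m/s ÷ 2.1436 s = 62.0451576787… m/s².
133 has 3 significant figures; 2.1436 has 5.
Division/multiplication keeps the fewest: 3 significant figures.
Rounded: 62.0 m/s².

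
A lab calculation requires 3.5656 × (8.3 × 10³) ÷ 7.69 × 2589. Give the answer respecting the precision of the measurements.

3.5656 × (8.3 × 10³) ÷ 7.69 × 2589 = 9963603.21456…
Multiplication/division keeps the fewest significant figures: 3.5656 → 5 s.f., 8.3 × 10³ → 2 s.f., 7.69 → 3 s.f., 2589 → 4 s.f.; limit is 2.
Rounded to 2 significant figures: 1.0 × 10⁷.

1.0 × 10⁷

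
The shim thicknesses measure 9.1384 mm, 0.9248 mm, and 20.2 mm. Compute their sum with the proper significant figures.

9.1384 mm + 0.9248 mm + 20.2 mm = 30.2632 mm.
Addition/subtraction keeps the fewest decimal places: 9.1384 → 4 decimal places, 0.9248 → 4 decimal places, 20.2 → 1 decimal place; limit is 1.
Rounded to 1 decimal place: 30.3 mm.

30.3 mm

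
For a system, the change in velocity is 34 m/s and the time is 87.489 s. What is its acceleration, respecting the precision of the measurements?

0.39 m/s²

acceleration = 34 m/s ÷ 87.489 s = 0.388620283693… m/s².
34 has 2 significant figures; 87.489 has 5.
Division/multiplication keeps the fewest: 2 significant figures.
Rounded: 0.39 m/s².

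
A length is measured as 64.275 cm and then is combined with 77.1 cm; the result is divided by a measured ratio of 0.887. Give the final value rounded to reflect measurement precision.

159 cm

64.275 cm + 77.1 cm = 141.375 cm; the sum is limited to 1 decimal place (4 s.f.).
Carrying full precision, 141.375 ÷ 0.887 = 159.385569335… cm; 0.887 has 3 s.f., so the result keeps min(4, 3) = 3 s.f.
Rounded to 3 significant figures: 159 cm.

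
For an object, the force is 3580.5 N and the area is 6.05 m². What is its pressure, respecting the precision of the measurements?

pressure = 3580.5 N ÷ 6.05 m² = 591.818181818… Pa.
3580.5 has 5 significant figures; 6.05 has 3.
Division/multiplication keeps the fewest: 3 significant figures.
Rounded: 592 Pa.

592 Pa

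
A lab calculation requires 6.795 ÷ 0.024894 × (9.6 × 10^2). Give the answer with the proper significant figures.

6.795 ÷ 0.024894 × (9.6 × 10^2) = 262039.045553…
Multiplication/division keeps the fewest significant figures: 6.795 → 4 s.f., 0.024894 → 5 s.f., 9.6 × 10^2 → 2 s.f.; limit is 2.
Rounded to 2 significant figures: 2.6 × 10^5.

2.6 × 10^5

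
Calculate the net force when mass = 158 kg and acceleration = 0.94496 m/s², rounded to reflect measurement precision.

net force = 158 kg × 0.94496 m/s² = 149.30368 N.
158 has 3 significant figures; 0.94496 has 5.
Division/multiplication keeps the fewest: 3 significant figures.
Rounded: 1.49 × 10² N.

1.49 × 10² N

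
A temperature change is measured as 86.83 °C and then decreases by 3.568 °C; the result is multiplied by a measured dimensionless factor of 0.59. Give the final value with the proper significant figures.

49 °C

86.83 °C − 3.568 °C = 83.262 °C; the difference is limited to 2 decimal places (4 s.f.).
Carrying full precision, 83.262 × 0.59 = 49.12458 °C; 0.59 has 2 s.f., so the result keeps min(4, 2) = 2 s.f.
Rounded to 2 significant figures: 49 °C.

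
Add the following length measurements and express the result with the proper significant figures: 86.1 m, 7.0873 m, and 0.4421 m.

93.6 m

86.1 m + 7.0873 m + 0.4421 m = 93.6294 m.
Addition/subtraction keeps the fewest decimal places: 86.1 → 1 decimal place, 7.0873 → 4 decimal places, 0.4421 → 4 decimal places; limit is 1.
Rounded to 1 decimal place: 93.6 m.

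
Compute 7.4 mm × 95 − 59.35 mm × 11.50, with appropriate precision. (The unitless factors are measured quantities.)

2 × 10¹ mm

7.4 × 95 = 703 → 7.0 × 10² mm (2 s.f., last digit at the 10^1 place).
59.35 × 11.50 = 682.525 → 682.5 mm (4 s.f., last digit at the 10^-1 place).
Difference: 20.475 mm; keep the coarser place, 10^1.
Result: 2 × 10¹ mm.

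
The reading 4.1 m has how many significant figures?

2

4.1: every digit is nonzero and significant.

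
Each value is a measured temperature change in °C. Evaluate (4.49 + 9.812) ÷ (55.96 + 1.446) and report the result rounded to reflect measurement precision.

4.49 + 9.812 = 14.302, limited to 2 d.p. → 4 s.f.; 55.96 + 1.446 = 57.406, limited to 2 d.p. → 4 s.f.
Carrying full precision, 14.302 ÷ 57.406 = 0.249137720796…; keep min(4, 4) = 4 s.f.
Rounded to 4 significant figures: 0.2491.

0.2491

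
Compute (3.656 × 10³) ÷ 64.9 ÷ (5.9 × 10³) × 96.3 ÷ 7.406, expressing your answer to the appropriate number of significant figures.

(3.656 × 10³) ÷ 64.9 ÷ (5.9 × 10³) × 96.3 ÷ 7.406 = 0.124151524858…
Multiplication/division keeps the fewest significant figures: 3.656 × 10³ → 4 s.f., 64.9 → 3 s.f., 5.9 × 10³ → 2 s.f., 96.3 → 3 s.f., 7.406 → 4 s.f.; limit is 2.
Rounded to 2 significant figures: 1.2 × 10⁻¹.

1.2 × 10⁻¹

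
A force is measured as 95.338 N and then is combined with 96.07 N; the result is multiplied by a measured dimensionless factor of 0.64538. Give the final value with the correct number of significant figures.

95.338 N + 96.07 N = 191.408 N; the sum is limited to 2 decimal places (5 s.f.).
Carrying full precision, 191.408 × 0.64538 = 123.53089504 N; 0.64538 has 5 s.f., so the result keeps min(5, 5) = 5 s.f.
Rounded to 5 significant figures: 123.53 N.

123.53 N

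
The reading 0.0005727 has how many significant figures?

4

0.0005727: leading zeros are not significant.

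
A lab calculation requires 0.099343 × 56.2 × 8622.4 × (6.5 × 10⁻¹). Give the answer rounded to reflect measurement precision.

3.1 × 10⁴

0.099343 × 56.2 × 8622.4 × (6.5 × 10⁻¹) = 31290.6877893…
Multiplication/division keeps the fewest significant figures: 0.099343 → 5 s.f., 56.2 → 3 s.f., 8622.4 → 5 s.f., 6.5 × 10⁻¹ → 2 s.f.; limit is 2.
Rounded to 2 significant figures: 3.1 × 10⁴.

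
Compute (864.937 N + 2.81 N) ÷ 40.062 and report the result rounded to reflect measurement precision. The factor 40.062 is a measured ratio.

864.937 N + 2.81 N = 867.747 N; the sum is limited to 2 decimal places (5 s.f.).
Carrying full precision, 867.747 ÷ 40.062 = 21.6601018421… N; 40.062 has 5 s.f., so the result keeps min(5, 5) = 5 s.f.
Rounded to 5 significant figures: 21.660 N.

21.660 N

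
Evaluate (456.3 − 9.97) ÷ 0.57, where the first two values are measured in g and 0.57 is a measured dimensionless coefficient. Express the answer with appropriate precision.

7.8 × 10^2 g

456.3 g − 9.97 g = 446.33 g; the difference is limited to 1 decimal place (4 s.f.).
Carrying full precision, 446.33 ÷ 0.57 = 783.035087719… g; 0.57 has 2 s.f., so the result keeps min(4, 2) = 2 s.f.
Rounded to 2 significant figures: 7.8 × 10^2 g.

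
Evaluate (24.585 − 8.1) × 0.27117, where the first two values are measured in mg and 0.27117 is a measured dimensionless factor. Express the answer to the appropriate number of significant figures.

24.585 mg − 8.1 mg = 16.485 mg; the difference is limited to 1 decimal place (3 s.f.).
Carrying full precision, 16.485 × 0.27117 = 4.47023745 mg; 0.27117 has 5 s.f., so the result keeps min(3, 5) = 3 s.f.
Rounded to 3 significant figures: 4.47 mg.

4.47 mg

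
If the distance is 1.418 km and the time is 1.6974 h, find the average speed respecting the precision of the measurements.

average speed = 1.418 km ÷ 1.6974 h = 0.835395310475… km/h.
1.418 has 4 significant figures; 1.6974 has 5.
Division/multiplication keeps the fewest: 4 significant figures.
Rounded: 0.8354 km/h.

0.8354 km/h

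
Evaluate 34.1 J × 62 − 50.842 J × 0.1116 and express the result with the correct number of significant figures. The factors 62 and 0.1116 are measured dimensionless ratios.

34.1 × 62 = 2114.2 → 2.1 × 10³ J (2 s.f., last digit at the 10^2 place).
50.842 × 0.1116 = 5.6739672 → 5.674 J (4 s.f., last digit at the 10^-3 place).
Difference: 2108.5260328 J; keep the coarser place, 10^2.
Result: 2.1 × 10³ J.

2.1 × 10³ J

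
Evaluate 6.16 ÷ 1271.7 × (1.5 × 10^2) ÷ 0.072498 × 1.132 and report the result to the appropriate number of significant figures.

6.16 ÷ 1271.7 × (1.5 × 10^2) ÷ 0.072498 × 1.132 = 11.3450836115…
Multiplication/division keeps the fewest significant figures: 6.16 → 3 s.f., 1271.7 → 5 s.f., 1.5 × 10^2 → 2 s.f., 0.072498 → 5 s.f., 1.132 → 4 s.f.; limit is 2.
Rounded to 2 significant figures: 11.

11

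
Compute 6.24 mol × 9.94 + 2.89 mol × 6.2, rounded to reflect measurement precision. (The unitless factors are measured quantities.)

6.24 × 9.94 = 62.0256 → 62.0 mol (3 s.f., last digit at the 10^-1 place).
2.89 × 6.2 = 17.918 → 18 mol (2 s.f., last digit at the 10^0 place).
Sum: 79.9436 mol; keep the coarser place, 10^0.
Result: 80. mol.

80. mol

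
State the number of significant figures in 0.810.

0.810: leading zeros are not significant; trailing zeros after a decimal point are significant.

3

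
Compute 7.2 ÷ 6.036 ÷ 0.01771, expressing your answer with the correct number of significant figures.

7.2 ÷ 6.036 ÷ 0.01771 = 67.3542034074…
Multiplication/division keeps the fewest significant figures: 7.2 → 2 s.f., 6.036 → 4 s.f., 0.01771 → 4 s.f.; limit is 2.
Rounded to 2 significant figures: 67.

67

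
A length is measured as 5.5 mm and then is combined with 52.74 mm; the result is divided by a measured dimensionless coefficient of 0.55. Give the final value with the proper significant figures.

5.5 mm + 52.74 mm = 58.24 mm; the sum is limited to 1 decimal place (3 s.f.).
Carrying full precision, 58.24 ÷ 0.55 = 105.890909091… mm; 0.55 has 2 s.f., so the result keeps min(3, 2) = 2 s.f.
Rounded to 2 significant figures: 1.1 × 10^2 mm.

1.1 × 10^2 mm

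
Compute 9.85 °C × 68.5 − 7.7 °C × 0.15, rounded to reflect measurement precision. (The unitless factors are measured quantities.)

9.85 × 68.5 = 674.725 → 675 °C (3 s.f., last digit at the 10^0 place).
7.7 × 0.15 = 1.155 → 1.2 °C (2 s.f., last digit at the 10^-1 place).
Difference: 673.57 °C; keep the coarser place, 10^0.
Result: 674 °C.

674 °C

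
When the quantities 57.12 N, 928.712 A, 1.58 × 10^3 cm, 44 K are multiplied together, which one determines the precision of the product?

57.12 N → 4 s.f.; 928.712 A → 6 s.f.; 1.58 × 10^3 cm → 3 s.f.; 44 K → 2 s.f.
The fewest is 2 significant figures, from 44 K.

44 K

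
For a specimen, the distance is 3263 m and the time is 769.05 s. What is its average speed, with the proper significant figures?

average speed = 3263 m ÷ 769.05 s = 4.24289708081… m/s.
3263 has 4 significant figures; 769.05 has 5.
Division/multiplication keeps the fewest: 4 significant figures.
Rounded: 4.243 m/s.

4.243 m/s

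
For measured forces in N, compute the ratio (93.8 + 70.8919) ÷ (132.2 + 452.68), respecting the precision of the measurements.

0.2816

93.8 + 70.8919 = 164.6919, limited to 1 d.p. → 4 s.f.; 132.2 + 452.68 = 584.88, limited to 1 d.p. → 4 s.f.
Carrying full precision, 164.6919 ÷ 584.88 = 0.281582375872…; keep min(4, 4) = 4 s.f.
Rounded to 4 significant figures: 0.2816.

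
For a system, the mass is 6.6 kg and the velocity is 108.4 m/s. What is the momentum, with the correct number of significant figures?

7.2 × 10^2 kg·m/s

momentum = 6.6 kg × 108.4 m/s = 715.44 kg·m/s.
6.6 has 2 significant figures; 108.4 has 4.
Division/multiplication keeps the fewest: 2 significant figures.
Rounded: 7.2 × 10^2 kg·m/s.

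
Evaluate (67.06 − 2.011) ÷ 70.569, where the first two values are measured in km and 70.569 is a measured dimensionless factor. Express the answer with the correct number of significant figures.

67.06 km − 2.011 km = 65.049 km; the difference is limited to 2 decimal places (4 s.f.).
Carrying full precision, 65.049 ÷ 70.569 = 0.921778684692… km; 70.569 has 5 s.f., so the result keeps min(4, 5) = 4 s.f.
Rounded to 4 significant figures: 0.9218 km.

0.9218 km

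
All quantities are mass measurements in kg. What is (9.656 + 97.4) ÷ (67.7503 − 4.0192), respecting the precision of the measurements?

1.680

9.656 + 97.4 = 107.056, limited to 1 d.p. → 4 s.f.; 67.7503 − 4.0192 = 63.7311, limited to 4 d.p. → 6 s.f.
Carrying full precision, 107.056 ÷ 63.7311 = 1.67980781753…; keep min(4, 6) = 4 s.f.
Rounded to 4 significant figures: 1.680.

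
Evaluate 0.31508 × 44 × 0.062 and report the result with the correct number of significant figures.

0.86

0.31508 × 44 × 0.062 = 0.85953824
Multiplication/division keeps the fewest significant figures: 0.31508 → 5 s.f., 44 → 2 s.f., 0.062 → 2 s.f.; limit is 2.
Rounded to 2 significant figures: 0.86.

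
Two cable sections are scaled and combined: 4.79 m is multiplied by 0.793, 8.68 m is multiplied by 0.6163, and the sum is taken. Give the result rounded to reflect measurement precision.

4.79 × 0.793 = 3.79847 → 3.80 m (3 s.f., last digit at the 10^-2 place).
8.68 × 0.6163 = 5.349484 → 5.35 m (3 s.f., last digit at the 10^-2 place).
Sum: 9.147954 m; keep the coarser place, 10^-2.
Result: 9.15 m.

9.15 m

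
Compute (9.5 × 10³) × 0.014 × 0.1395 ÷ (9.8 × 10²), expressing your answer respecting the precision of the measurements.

(9.5 × 10³) × 0.014 × 0.1395 ÷ (9.8 × 10²) = 0.0189321428571…
Multiplication/division keeps the fewest significant figures: 9.5 × 10³ → 2 s.f., 0.014 → 2 s.f., 0.1395 → 4 s.f., 9.8 × 10² → 2 s.f.; limit is 2.
Rounded to 2 significant figures: 0.019.

0.019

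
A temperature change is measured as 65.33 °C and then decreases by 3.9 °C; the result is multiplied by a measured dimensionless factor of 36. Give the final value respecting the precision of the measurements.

65.33 °C − 3.9 °C = 61.43 °C; the difference is limited to 1 decimal place (3 s.f.).
Carrying full precision, 61.43 × 36 = 2211.48 °C; 36 has 2 s.f., so the result keeps min(3, 2) = 2 s.f.
Rounded to 2 significant figures: 2.2 × 10³ °C.

2.2 × 10³ °C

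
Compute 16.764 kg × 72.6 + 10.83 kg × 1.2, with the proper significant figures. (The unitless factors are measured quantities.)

16.764 × 72.6 = 1217.0664 → 1.22 × 10^3 kg (3 s.f., last digit at the 10^1 place).
10.83 × 1.2 = 12.996 → 13 kg (2 s.f., last digit at the 10^0 place).
Sum: 1230.0624 kg; keep the coarser place, 10^1.
Result: 1.23 × 10^3 kg.

1.23 × 10^3 kg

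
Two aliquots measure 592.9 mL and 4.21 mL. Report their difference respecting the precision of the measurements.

592.9 mL − 4.21 mL = 588.69 mL.
Addition/subtraction keeps the fewest decimal places: 592.9 → 1 decimal place, 4.21 → 2 decimal places; limit is 1.
Rounded to 1 decimal place: 588.7 mL.

588.7 mL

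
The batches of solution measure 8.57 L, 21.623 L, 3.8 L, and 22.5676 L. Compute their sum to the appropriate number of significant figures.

8.57 L + 21.623 L + 3.8 L + 22.5676 L = 56.5606 L.
Addition/subtraction keeps the fewest decimal places: 8.57 → 2 decimal places, 21.623 → 3 decimal places, 3.8 → 1 decimal place, 22.5676 → 4 decimal places; limit is 1.
Rounded to 1 decimal place: 56.6 L.

56.6 L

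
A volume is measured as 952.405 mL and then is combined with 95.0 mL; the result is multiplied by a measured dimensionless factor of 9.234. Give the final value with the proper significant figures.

952.405 mL + 95.0 mL = 1047.405 mL; the sum is limited to 1 decimal place (5 s.f.).
Carrying full precision, 1047.405 × 9.234 = 9671.73777 mL; 9.234 has 4 s.f., so the result keeps min(5, 4) = 4 s.f.
Rounded to 4 significant figures: 9672 mL.

9672 mL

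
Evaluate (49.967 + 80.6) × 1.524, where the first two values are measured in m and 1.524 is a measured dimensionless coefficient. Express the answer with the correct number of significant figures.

49.967 m + 80.6 m = 130.567 m; the sum is limited to 1 decimal place (4 s.f.).
Carrying full precision, 130.567 × 1.524 = 198.984108 m; 1.524 has 4 s.f., so the result keeps min(4, 4) = 4 s.f.
Rounded to 4 significant figures: 199.0 m.

199.0 m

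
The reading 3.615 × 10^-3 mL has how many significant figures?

4

3.615 × 10^-3: in scientific notation every digit of the coefficient is significant.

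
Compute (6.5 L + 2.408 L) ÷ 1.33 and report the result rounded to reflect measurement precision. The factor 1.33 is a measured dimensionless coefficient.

6.5 L + 2.408 L = 8.908 L; the sum is limited to 1 decimal place (2 s.f.).
Carrying full precision, 8.908 ÷ 1.33 = 6.6977443609… L; 1.33 has 3 s.f., so the result keeps min(2, 3) = 2 s.f.
Rounded to 2 significant figures: 6.7 L.

6.7 L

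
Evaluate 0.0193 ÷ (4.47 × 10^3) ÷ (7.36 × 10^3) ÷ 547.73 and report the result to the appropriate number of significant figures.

1.07 × 10^-12

0.0193 ÷ (4.47 × 10^3) ÷ (7.36 × 10^3) ÷ 547.73 = 1.07103938917 × 10^-12…
Multiplication/division keeps the fewest significant figures: 0.0193 → 3 s.f., 4.47 × 10^3 → 3 s.f., 7.36 × 10^3 → 3 s.f., 547.73 → 5 s.f.; limit is 3.
Rounded to 3 significant figures: 1.07 × 10^-12.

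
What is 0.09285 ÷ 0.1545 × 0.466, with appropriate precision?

0.09285 ÷ 0.1545 × 0.466 = 0.280052427184…
Multiplication/division keeps the fewest significant figures: 0.09285 → 4 s.f., 0.1545 → 4 s.f., 0.466 → 3 s.f.; limit is 3.
Rounded to 3 significant figures: 0.280.

0.280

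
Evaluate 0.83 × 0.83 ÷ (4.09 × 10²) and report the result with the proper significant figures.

0.0017

0.83 × 0.83 ÷ (4.09 × 10²) = 0.00168435207824…
Multiplication/division keeps the fewest significant figures: 0.83 → 2 s.f., 0.83 → 2 s.f., 4.09 × 10² → 3 s.f.; limit is 2.
Rounded to 2 significant figures: 0.0017.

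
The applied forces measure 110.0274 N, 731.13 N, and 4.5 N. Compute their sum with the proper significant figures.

110.0274 N + 731.13 N + 4.5 N = 845.6574 N.
Addition/subtraction keeps the fewest decimal places: 110.0274 → 4 decimal places, 731.13 → 2 decimal places, 4.5 → 1 decimal place; limit is 1.
Rounded to 1 decimal place: 845.7 N.

845.7 N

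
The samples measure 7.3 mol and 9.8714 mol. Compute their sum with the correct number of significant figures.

7.3 mol + 9.8714 mol = 17.1714 mol.
Addition/subtraction keeps the fewest decimal places: 7.3 → 1 decimal place, 9.8714 → 4 decimal places; limit is 1.
Rounded to 1 decimal place: 17.2 mol.

17.2 mol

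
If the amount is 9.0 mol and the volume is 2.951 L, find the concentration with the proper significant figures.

concentration = 9.0 mol ÷ 2.951 L = 3.0498136225… mol/L.
9.0 has 2 significant figures; 2.951 has 4.
Division/multiplication keeps the fewest: 2 significant figures.
Rounded: 3.0 mol/L.

3.0 mol/L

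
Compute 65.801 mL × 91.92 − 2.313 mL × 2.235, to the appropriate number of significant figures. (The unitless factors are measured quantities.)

6043 mL

65.801 × 91.92 = 6048.42792 → 6048 mL (4 s.f., last digit at the 10^0 place).
2.313 × 2.235 = 5.169555 → 5.170 mL (4 s.f., last digit at the 10^-3 place).
Difference: 6043.258365 mL; keep the coarser place, 10^0.
Result: 6043 mL.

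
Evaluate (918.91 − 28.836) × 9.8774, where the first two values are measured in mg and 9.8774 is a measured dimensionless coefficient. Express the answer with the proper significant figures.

918.91 mg − 28.836 mg = 890.074 mg; the difference is limited to 2 decimal places (5 s.f.).
Carrying full precision, 890.074 × 9.8774 = 8791.6169276 mg; 9.8774 has 5 s.f., so the result keeps min(5, 5) = 5 s.f.
Rounded to 5 significant figures: 8791.6 mg.

8791.6 mg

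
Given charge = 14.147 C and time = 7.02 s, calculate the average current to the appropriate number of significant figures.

2.02 A

average current = 14.147 C ÷ 7.02 s = 2.01524216524… A.
14.147 has 5 significant figures; 7.02 has 3.
Division/multiplication keeps the fewest: 3 significant figures.
Rounded: 2.02 A.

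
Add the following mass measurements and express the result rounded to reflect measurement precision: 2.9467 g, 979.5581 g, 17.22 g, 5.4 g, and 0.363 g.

2.9467 g + 979.5581 g + 17.22 g + 5.4 g + 0.363 g = 1005.4878 g.
Addition/subtraction keeps the fewest decimal places: 2.9467 → 4 decimal places, 979.5581 → 4 decimal places, 17.22 → 2 decimal places, 5.4 → 1 decimal place, 0.363 → 3 decimal places; limit is 1.
Rounded to 1 decimal place: 1005.5 g.

1005.5 g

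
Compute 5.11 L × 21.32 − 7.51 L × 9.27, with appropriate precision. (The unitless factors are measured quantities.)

5.11 × 21.32 = 108.9452 → 109 L (3 s.f., last digit at the 10^0 place).
7.51 × 9.27 = 69.6177 → 69.6 L (3 s.f., last digit at the 10^-1 place).
Difference: 39.3275 L; keep the coarser place, 10^0.
Result: 39 L.

39 L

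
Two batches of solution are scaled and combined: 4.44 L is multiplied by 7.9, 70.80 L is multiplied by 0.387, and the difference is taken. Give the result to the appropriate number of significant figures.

8 L

4.44 × 7.9 = 35.076 → 35 L (2 s.f., last digit at the 10^0 place).
70.80 × 0.387 = 27.3996 → 27.4 L (3 s.f., last digit at the 10^-1 place).
Difference: 7.6764 L; keep the coarser place, 10^0.
Result: 8 L.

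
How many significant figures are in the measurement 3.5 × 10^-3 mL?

2

3.5 × 10^-3: in scientific notation every digit of the coefficient is significant.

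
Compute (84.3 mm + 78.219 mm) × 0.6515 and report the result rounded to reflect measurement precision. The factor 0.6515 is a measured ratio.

84.3 mm + 78.219 mm = 162.519 mm; the sum is limited to 1 decimal place (4 s.f.).
Carrying full precision, 162.519 × 0.6515 = 105.8811285 mm; 0.6515 has 4 s.f., so the result keeps min(4, 4) = 4 s.f.
Rounded to 4 significant figures: 105.9 mm.

105.9 mm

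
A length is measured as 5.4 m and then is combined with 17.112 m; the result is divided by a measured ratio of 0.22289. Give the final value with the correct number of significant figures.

101 m

5.4 m + 17.112 m = 22.512 m; the sum is limited to 1 decimal place (3 s.f.).
Carrying full precision, 22.512 ÷ 0.22289 = 101.000493517… m; 0.22289 has 5 s.f., so the result keeps min(3, 5) = 3 s.f.
Rounded to 3 significant figures: 101 m.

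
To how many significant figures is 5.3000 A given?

5.3000: trailing zeros after a decimal point are significant.

5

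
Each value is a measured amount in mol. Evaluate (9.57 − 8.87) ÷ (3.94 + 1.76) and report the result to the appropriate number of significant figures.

9.57 − 8.87 = 0.70, limited to 2 d.p. → 2 s.f.; 3.94 + 1.76 = 5.70, limited to 2 d.p. → 3 s.f.
Carrying full precision, 0.70 ÷ 5.70 = 0.122807017544…; keep min(2, 3) = 2 s.f.
Rounded to 2 significant figures: 0.12.

0.12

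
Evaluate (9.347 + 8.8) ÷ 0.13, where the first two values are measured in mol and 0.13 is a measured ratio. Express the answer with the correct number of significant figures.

9.347 mol + 8.8 mol = 18.147 mol; the sum is limited to 1 decimal place (3 s.f.).
Carrying full precision, 18.147 ÷ 0.13 = 139.592307692… mol; 0.13 has 2 s.f., so the result keeps min(3, 2) = 2 s.f.
Rounded to 2 significant figures: 1.4 × 10² mol.

1.4 × 10² mol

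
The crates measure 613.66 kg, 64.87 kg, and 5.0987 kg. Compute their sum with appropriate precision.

613.66 kg + 64.87 kg + 5.0987 kg = 683.6287 kg.
Addition/subtraction keeps the fewest decimal places: 613.66 → 2 decimal places, 64.87 → 2 decimal places, 5.0987 → 4 decimal places; limit is 2.
Rounded to 2 decimal places: 683.63 kg.

683.63 kg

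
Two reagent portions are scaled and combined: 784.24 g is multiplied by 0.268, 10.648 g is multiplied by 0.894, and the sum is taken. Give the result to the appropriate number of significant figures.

784.24 × 0.268 = 210.17632 → 210. g (3 s.f., last digit at the 10^0 place).
10.648 × 0.894 = 9.519312 → 9.52 g (3 s.f., last digit at the 10^-2 place).
Sum: 219.695632 g; keep the coarser place, 10^0.
Result: 2.20 × 10^2 g.

2.20 × 10^2 g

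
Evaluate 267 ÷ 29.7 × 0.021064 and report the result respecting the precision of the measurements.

1.89 × 10^-1

267 ÷ 29.7 × 0.021064 = 0.189363232323…
Multiplication/division keeps the fewest significant figures: 267 → 3 s.f., 29.7 → 3 s.f., 0.021064 → 5 s.f.; limit is 3.
Rounded to 3 significant figures: 1.89 × 10^-1.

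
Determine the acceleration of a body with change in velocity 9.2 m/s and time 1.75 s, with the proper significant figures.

5.3 m/s²

acceleration = 9.2 m/s ÷ 1.75 s = 5.25714285714… m/s².
9.2 has 2 significant figures; 1.75 has 3.
Division/multiplication keeps the fewest: 2 significant figures.
Rounded: 5.3 m/s².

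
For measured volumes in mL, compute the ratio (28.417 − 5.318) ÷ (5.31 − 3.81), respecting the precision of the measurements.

28.417 − 5.318 = 23.099, limited to 3 d.p. → 5 s.f.; 5.31 − 3.81 = 1.50, limited to 2 d.p. → 3 s.f.
Carrying full precision, 23.099 ÷ 1.50 = 15.3993333333…; keep min(5, 3) = 3 s.f.
Rounded to 3 significant figures: 15.4.

15.4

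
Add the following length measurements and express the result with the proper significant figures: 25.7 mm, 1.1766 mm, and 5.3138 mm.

25.7 mm + 1.1766 mm + 5.3138 mm = 32.1904 mm.
Addition/subtraction keeps the fewest decimal places: 25.7 → 1 decimal place, 1.1766 → 4 decimal places, 5.3138 → 4 decimal places; limit is 1.
Rounded to 1 decimal place: 32.2 mm.

32.2 mm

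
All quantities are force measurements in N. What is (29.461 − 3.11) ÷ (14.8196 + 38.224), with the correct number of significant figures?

29.461 − 3.11 = 26.351, limited to 2 d.p. → 4 s.f.; 14.8196 + 38.224 = 53.0436, limited to 3 d.p. → 5 s.f.
Carrying full precision, 26.351 ÷ 53.0436 = 0.49678000739…; keep min(4, 5) = 4 s.f.
Rounded to 4 significant figures: 0.4968.

0.4968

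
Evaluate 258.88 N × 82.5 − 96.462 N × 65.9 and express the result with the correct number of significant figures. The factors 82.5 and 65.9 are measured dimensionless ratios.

258.88 × 82.5 = 21357.6 → 2.14 × 10^4 N (3 s.f., last digit at the 10^2 place).
96.462 × 65.9 = 6356.8458 → 6.36 × 10^3 N (3 s.f., last digit at the 10^1 place).
Difference: 15000.7542 N; keep the coarser place, 10^2.
Result: 1.50 × 10^4 N.

1.50 × 10^4 N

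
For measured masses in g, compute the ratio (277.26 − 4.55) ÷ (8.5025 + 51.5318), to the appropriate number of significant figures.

277.26 − 4.55 = 272.71, limited to 2 d.p. → 5 s.f.; 8.5025 + 51.5318 = 60.0343, limited to 4 d.p. → 6 s.f.
Carrying full precision, 272.71 ÷ 60.0343 = 4.54256983091…; keep min(5, 6) = 5 s.f.
Rounded to 5 significant figures: 4.5426.

4.5426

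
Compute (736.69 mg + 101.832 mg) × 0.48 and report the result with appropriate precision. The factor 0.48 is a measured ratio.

4.0 × 10² mg

736.69 mg + 101.832 mg = 838.522 mg; the sum is limited to 2 decimal places (5 s.f.).
Carrying full precision, 838.522 × 0.48 = 402.49056 mg; 0.48 has 2 s.f., so the result keeps min(5, 2) = 2 s.f.
Rounded to 2 significant figures: 4.0 × 10² mg.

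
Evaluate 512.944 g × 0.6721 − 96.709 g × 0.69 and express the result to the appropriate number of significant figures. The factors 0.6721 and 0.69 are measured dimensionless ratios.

512.944 × 0.6721 = 344.7496624 → 344.7 g (4 s.f., last digit at the 10^-1 place).
96.709 × 0.69 = 66.72921 → 67 g (2 s.f., last digit at the 10^0 place).
Difference: 278.0204524 g; keep the coarser place, 10^0.
Result: 278 g.

278 g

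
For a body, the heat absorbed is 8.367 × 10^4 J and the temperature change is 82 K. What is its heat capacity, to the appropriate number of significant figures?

1.0 × 10^3 J/K

heat capacity = 8.367 × 10^4 J ÷ 82 K = 1020.36585366… J/K.
8.367 × 10^4 has 4 significant figures; 82 has 2.
Division/multiplication keeps the fewest: 2 significant figures.
Rounded: 1.0 × 10^3 J/K.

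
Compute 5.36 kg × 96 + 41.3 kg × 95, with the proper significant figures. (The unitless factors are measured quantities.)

5.36 × 96 = 514.56 → 5.1 × 10^2 kg (2 s.f., last digit at the 10^1 place).
41.3 × 95 = 3923.5 → 3.9 × 10^3 kg (2 s.f., last digit at the 10^2 place).
Sum: 4438.06 kg; keep the coarser place, 10^2.
Result: 4.4 × 10^3 kg.

4.4 × 10^3 kg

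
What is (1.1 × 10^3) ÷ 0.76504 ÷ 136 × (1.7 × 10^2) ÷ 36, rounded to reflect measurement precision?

(1.1 × 10^3) ÷ 0.76504 ÷ 136 × (1.7 × 10^2) ÷ 36 = 49.9247679134…
Multiplication/division keeps the fewest significant figures: 1.1 × 10^3 → 2 s.f., 0.76504 → 5 s.f., 136 → 3 s.f., 1.7 × 10^2 → 2 s.f., 36 → 2 s.f.; limit is 2.
Rounded to 2 significant figures: 50.

50.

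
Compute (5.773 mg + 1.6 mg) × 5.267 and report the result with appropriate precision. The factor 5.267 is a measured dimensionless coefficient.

5.773 mg + 1.6 mg = 7.373 mg; the sum is limited to 1 decimal place (2 s.f.).
Carrying full precision, 7.373 × 5.267 = 38.833591 mg; 5.267 has 4 s.f., so the result keeps min(2, 4) = 2 s.f.
Rounded to 2 significant figures: 39 mg.

39 mg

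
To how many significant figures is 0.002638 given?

0.002638: leading zeros are not significant.

4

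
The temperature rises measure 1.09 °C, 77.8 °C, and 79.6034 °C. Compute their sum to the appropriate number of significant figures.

1.09 °C + 77.8 °C + 79.6034 °C = 158.4934 °C.
Addition/subtraction keeps the fewest decimal places: 1.09 → 2 decimal places, 77.8 → 1 decimal place, 79.6034 → 4 decimal places; limit is 1.
Rounded to 1 decimal place: 158.5 °C.

158.5 °C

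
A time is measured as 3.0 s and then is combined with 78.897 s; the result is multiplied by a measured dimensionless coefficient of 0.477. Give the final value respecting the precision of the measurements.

3.0 s + 78.897 s = 81.897 s; the sum is limited to 1 decimal place (3 s.f.).
Carrying full precision, 81.897 × 0.477 = 39.064869 s; 0.477 has 3 s.f., so the result keeps min(3, 3) = 3 s.f.
Rounded to 3 significant figures: 39.1 s.

39.1 s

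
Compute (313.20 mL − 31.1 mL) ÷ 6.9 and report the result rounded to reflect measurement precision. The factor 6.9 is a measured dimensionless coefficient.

313.20 mL − 31.1 mL = 282.10 mL; the difference is limited to 1 decimal place (4 s.f.).
Carrying full precision, 282.10 ÷ 6.9 = 40.884057971… mL; 6.9 has 2 s.f., so the result keeps min(4, 2) = 2 s.f.
Rounded to 2 significant figures: 41 mL.

41 mL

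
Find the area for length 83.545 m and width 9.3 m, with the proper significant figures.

area = 83.545 m × 9.3 m = 776.9685 m².
83.545 has 5 significant figures; 9.3 has 2.
Division/multiplication keeps the fewest: 2 significant figures.
Rounded: 7.8 × 10² m².

7.8 × 10² m²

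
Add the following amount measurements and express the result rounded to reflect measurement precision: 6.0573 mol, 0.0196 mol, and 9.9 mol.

16.0 mol

6.0573 mol + 0.0196 mol + 9.9 mol = 15.9769 mol.
Addition/subtraction keeps the fewest decimal places: 6.0573 → 4 decimal places, 0.0196 → 4 decimal places, 9.9 → 1 decimal place; limit is 1.
Rounded to 1 decimal place: 16.0 mol.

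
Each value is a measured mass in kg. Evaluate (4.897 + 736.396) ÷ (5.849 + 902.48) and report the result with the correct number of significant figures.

4.897 + 736.396 = 741.293, limited to 3 d.p. → 6 s.f.; 5.849 + 902.48 = 908.329, limited to 2 d.p. → 5 s.f.
Carrying full precision, 741.293 ÷ 908.329 = 0.816106278672…; keep min(6, 5) = 5 s.f.
Rounded to 5 significant figures: 0.81611.

0.81611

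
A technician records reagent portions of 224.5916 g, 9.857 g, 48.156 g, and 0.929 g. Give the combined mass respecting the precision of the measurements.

283.534 g

224.5916 g + 9.857 g + 48.156 g + 0.929 g = 283.5336 g.
Addition/subtraction keeps the fewest decimal places: 224.5916 → 4 decimal places, 9.857 → 3 decimal places, 48.156 → 3 decimal places, 0.929 → 3 decimal places; limit is 3.
Rounded to 3 decimal places: 283.534 g.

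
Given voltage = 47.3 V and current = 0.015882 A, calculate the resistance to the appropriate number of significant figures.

resistance = 47.3 V ÷ 0.015882 A = 2978.21433069… Ω.
47.3 has 3 significant figures; 0.015882 has 5.
Division/multiplication keeps the fewest: 3 significant figures.
Rounded: 2.98 × 10^3 Ω.

2.98 × 10^3 Ω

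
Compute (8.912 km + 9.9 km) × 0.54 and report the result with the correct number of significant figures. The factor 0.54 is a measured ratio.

10. km

8.912 km + 9.9 km = 18.812 km; the sum is limited to 1 decimal place (3 s.f.).
Carrying full precision, 18.812 × 0.54 = 10.15848 km; 0.54 has 2 s.f., so the result keeps min(3, 2) = 2 s.f.
Rounded to 2 significant figures: 10. km.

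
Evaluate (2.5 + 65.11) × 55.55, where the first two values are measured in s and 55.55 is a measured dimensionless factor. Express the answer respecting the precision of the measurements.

2.5 s + 65.11 s = 67.61 s; the sum is limited to 1 decimal place (3 s.f.).
Carrying full precision, 67.61 × 55.55 = 3755.7355 s; 55.55 has 4 s.f., so the result keeps min(3, 4) = 3 s.f.
Rounded to 3 significant figures: 3.76 × 10^3 s.

3.76 × 10^3 s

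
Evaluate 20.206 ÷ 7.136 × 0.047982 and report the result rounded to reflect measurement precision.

1.359 × 10⁻¹

20.206 ÷ 7.136 × 0.047982 = 0.135863830157…
Multiplication/division keeps the fewest significant figures: 20.206 → 5 s.f., 7.136 → 4 s.f., 0.047982 → 5 s.f.; limit is 4.
Rounded to 4 significant figures: 1.359 × 10⁻¹.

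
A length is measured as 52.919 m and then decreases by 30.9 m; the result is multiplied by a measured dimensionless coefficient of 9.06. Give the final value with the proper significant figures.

52.919 m − 30.9 m = 22.019 m; the difference is limited to 1 decimal place (3 s.f.).
Carrying full precision, 22.019 × 9.06 = 199.49214 m; 9.06 has 3 s.f., so the result keeps min(3, 3) = 3 s.f.
Rounded to 3 significant figures: 199 m.

199 m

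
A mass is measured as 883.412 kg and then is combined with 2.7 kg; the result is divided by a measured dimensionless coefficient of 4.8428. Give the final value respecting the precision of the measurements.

883.412 kg + 2.7 kg = 886.112 kg; the sum is limited to 1 decimal place (4 s.f.).
Carrying full precision, 886.112 ÷ 4.8428 = 182.97513835… kg; 4.8428 has 5 s.f., so the result keeps min(4, 5) = 4 s.f.
Rounded to 4 significant figures: 183.0 kg.

183.0 kg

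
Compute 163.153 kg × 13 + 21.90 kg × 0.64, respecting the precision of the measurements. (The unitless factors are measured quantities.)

163.153 × 13 = 2120.989 → 2.1 × 10³ kg (2 s.f., last digit at the 10^2 place).
21.90 × 0.64 = 14.016 → 14 kg (2 s.f., last digit at the 10^0 place).
Sum: 2135.005 kg; keep the coarser place, 10^2.
Result: 2.1 × 10³ kg.

2.1 × 10³ kg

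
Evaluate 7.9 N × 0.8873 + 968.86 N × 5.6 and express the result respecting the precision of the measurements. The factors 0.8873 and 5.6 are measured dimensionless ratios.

5.4 × 10^3 N

7.9 × 0.8873 = 7.00967 → 7.0 N (2 s.f., last digit at the 10^-1 place).
968.86 × 5.6 = 5425.616 → 5.4 × 10^3 N (2 s.f., last digit at the 10^2 place).
Sum: 5432.62567 N; keep the coarser place, 10^2.
Result: 5.4 × 10^3 N.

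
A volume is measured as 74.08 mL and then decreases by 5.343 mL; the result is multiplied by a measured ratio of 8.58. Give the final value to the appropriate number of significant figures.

5.90 × 10^2 mL

74.08 mL − 5.343 mL = 68.737 mL; the difference is limited to 2 decimal places (4 s.f.).
Carrying full precision, 68.737 × 8.58 = 589.76346 mL; 8.58 has 3 s.f., so the result keeps min(4, 3) = 3 s.f.
Rounded to 3 significant figures: 5.90 × 10^2 mL.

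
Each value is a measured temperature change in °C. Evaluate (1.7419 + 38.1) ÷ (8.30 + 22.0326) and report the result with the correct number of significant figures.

1.31

1.7419 + 38.1 = 39.8419, limited to 1 d.p. → 3 s.f.; 8.30 + 22.0326 = 30.3326, limited to 2 d.p. → 4 s.f.
Carrying full precision, 39.8419 ÷ 30.3326 = 1.31350098574…; keep min(3, 4) = 3 s.f.
Rounded to 3 significant figures: 1.31.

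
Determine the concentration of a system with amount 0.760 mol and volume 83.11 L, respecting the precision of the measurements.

0.00914 mol/L

concentration = 0.760 mol ÷ 83.11 L = 0.00914450727951… mol/L.
0.760 has 3 significant figures; 83.11 has 4.
Division/multiplication keeps the fewest: 3 significant figures.
Rounded: 0.00914 mol/L.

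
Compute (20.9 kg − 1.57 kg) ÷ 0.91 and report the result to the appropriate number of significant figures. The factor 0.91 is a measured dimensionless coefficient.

20.9 kg − 1.57 kg = 19.33 kg; the difference is limited to 1 decimal place (3 s.f.).
Carrying full precision, 19.33 ÷ 0.91 = 21.2417582418… kg; 0.91 has 2 s.f., so the result keeps min(3, 2) = 2 s.f.
Rounded to 2 significant figures: 21 kg.

21 kg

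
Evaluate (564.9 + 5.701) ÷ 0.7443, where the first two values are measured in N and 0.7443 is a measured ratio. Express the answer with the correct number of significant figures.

766.6 N

564.9 N + 5.701 N = 570.601 N; the sum is limited to 1 decimal place (4 s.f.).
Carrying full precision, 570.601 ÷ 0.7443 = 766.627703883… N; 0.7443 has 4 s.f., so the result keeps min(4, 4) = 4 s.f.
Rounded to 4 significant figures: 766.6 N.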